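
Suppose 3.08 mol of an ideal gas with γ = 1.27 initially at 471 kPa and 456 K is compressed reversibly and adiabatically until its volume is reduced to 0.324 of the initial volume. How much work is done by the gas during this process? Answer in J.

V₁ = nRT₁/P₁ = 3.08×8.314×456/471 = 24.8 L.
Adiabatic: TV^(γ−1) = const ⇒ T₂ = 456×(3.09)^0.270 = 618 K; PV^γ = const ⇒ P₂ = 1970 kPa.
ΔU = nCvΔT = 3.08×30.8×(618−456) = 15400 J.
Q = 0 for an adiabatic process, so W = −ΔU = -15400 J.

-15400 J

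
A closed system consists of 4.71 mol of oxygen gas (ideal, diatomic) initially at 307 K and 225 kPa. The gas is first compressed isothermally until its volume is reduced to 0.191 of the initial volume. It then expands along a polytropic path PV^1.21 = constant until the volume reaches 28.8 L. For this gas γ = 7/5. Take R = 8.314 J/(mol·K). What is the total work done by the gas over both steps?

-8690 J

V₁ = nRT₁/P₁ = 4.71×8.314×307/225 = 53.4 L.
Step 1 — Isothermal: T stays 307 K; PV = const ⇒ V₂ = 10.2 L, P₂ = 1180 kPa.
ΔU = 0 (ideal gas, T constant).
W = nRT ln(V₂/V₁) = 4.71×8.314×307×ln(0.191) = -19900 J.
Q = ΔU + W = -19900 J.
State after step 1: P = 1180 kPa, V = 10.2 L, T = 307 K.
Step 2 — Polytropic n=1.21: T₂ = T₁(V₁/V₂)^(n−1) = 307×(0.354)^0.21 = 247 K; P₂ = P₁(V₁/V₂)^n = 336 kPa.
W = (P₁V₁−P₂V₂)/(n−1) = (1180×10.2−336×28.8)/0.21 = 11200 J.
ΔU = nCvΔT = 4.71×20.8×(247−307) = -5880 J.
Q = ΔU + W = 5320 J.
Net over both steps: W = -8690 J, Q = -14600 J, ΔU = -5880 J.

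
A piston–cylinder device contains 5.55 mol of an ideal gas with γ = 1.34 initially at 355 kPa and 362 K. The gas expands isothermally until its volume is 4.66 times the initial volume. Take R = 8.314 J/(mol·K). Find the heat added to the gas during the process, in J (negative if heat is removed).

25700 J

V₁ = nRT₁/P₁ = 5.55×8.314×362/355 = 47.1 L.
Isothermal: T stays 362 K; PV = const ⇒ V₂ = 219 L, P₂ = 76.2 kPa.
ΔU = 0 (ideal gas, T constant).
W = nRT ln(V₂/V₁) = 5.55×8.314×362×ln(4.66) = 25700 J.
Q = ΔU + W = 25700 J.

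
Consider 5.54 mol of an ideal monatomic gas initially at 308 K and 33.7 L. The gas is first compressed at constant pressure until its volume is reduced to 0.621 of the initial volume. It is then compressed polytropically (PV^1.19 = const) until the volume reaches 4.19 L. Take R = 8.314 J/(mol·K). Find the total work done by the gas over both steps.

P₁ = nRT₁/V₁ = 5.54×8.314×308/33.7 = 421 kPa.
Step 1 — Isobaric: P stays 421 kPa; V/T = const ⇒ T₂ = 191 K, V₂ = 20.9 L.
W = PΔV = 421×(20.9−33.7) kPa·L = -5380 J.
ΔU = nCvΔT = 5.54×12.5×(191−308) = -8060 J.
Q = ΔU + W = nCpΔT = -13400 J.
State after step 1: P = 421 kPa, V = 20.9 L, T = 191 K.
Step 2 — Polytropic n=1.19: T₂ = T₁(V₁/V₂)^(n−1) = 191×(4.99)^0.19 = 260 K; P₂ = P₁(V₁/V₂)^n = 2850 kPa.
W = (P₁V₁−P₂V₂)/(n−1) = (421×20.9−2850×4.19)/0.19 = -16600 J.
ΔU = nCvΔT = 5.54×12.5×(260−191) = 4720 J.
Q = ΔU + W = -11800 J.
Net over both steps: W = -21900 J, Q = -25300 J, ΔU = -3340 J.

-21900 J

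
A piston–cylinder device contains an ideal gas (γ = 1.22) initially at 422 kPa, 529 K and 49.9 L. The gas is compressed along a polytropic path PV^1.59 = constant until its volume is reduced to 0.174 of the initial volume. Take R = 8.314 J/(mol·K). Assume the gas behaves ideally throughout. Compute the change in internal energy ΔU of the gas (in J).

n = P₁V₁/(RT₁) = 422×49.9/(8.314×529) = 4.79 mol.
Polytropic n=1.59: T₂ = T₁(V₁/V₂)^(n−1) = 529×(5.75)^0.59 = 1480 K; P₂ = P₁(V₁/V₂)^n = 6810 kPa.
For an ideal gas ΔU = nCvΔT with Cv = R/(γ−1) = 37.8 J/(mol·K).
ΔU = 4.79×37.8×(1480−529) = 173000 J.

173000 J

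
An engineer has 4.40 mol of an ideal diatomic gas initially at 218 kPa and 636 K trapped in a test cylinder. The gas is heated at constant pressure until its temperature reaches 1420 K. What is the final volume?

238 L

V₁ = nRT₁/P₁ = 4.40×8.314×636/218 = 107 L.
Isobaric: P stays 218 kPa; V/T = const ⇒ T₂ = 1420 K, V₂ = 238 L.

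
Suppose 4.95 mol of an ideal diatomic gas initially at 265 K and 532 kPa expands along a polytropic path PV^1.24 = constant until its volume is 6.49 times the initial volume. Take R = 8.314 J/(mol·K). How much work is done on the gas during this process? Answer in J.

-16400 J

V₁ = nRT₁/P₁ = 4.95×8.314×265/532 = 20.5 L.
Polytropic n=1.24: T₂ = T₁(V₁/V₂)^(n−1) = 265×(0.154)^0.24 = 169 K; P₂ = P₁(V₁/V₂)^n = 52.3 kPa.
W = (P₁V₁−P₂V₂)/(n−1) = (532×20.5−52.3×133)/0.24 = 16400 J.
Work done on the gas = −W_by = -16400 J.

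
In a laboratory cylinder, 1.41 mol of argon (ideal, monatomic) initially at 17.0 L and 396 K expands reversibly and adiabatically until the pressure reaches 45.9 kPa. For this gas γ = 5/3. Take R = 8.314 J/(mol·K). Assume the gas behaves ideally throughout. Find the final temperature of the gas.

194 K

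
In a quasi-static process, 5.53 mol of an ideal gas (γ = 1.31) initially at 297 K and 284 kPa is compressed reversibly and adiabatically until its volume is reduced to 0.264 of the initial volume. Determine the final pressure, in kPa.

1630 kPa

V₁ = nRT₁/P₁ = 5.53×8.314×297/284 = 48.1 L.
Adiabatic: TV^(γ−1) = const ⇒ T₂ = 297×(3.79)^0.310 = 449 K; PV^γ = const ⇒ P₂ = 1630 kPa.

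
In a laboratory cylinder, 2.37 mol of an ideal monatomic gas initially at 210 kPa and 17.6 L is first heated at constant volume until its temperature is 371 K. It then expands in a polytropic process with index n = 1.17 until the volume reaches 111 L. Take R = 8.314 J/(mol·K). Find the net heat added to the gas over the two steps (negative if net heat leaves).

T₁ = P₁V₁/(nR) = 210×17.6/(2.37×8.314) = 188 K.
Step 1 — Isochoric: V stays 17.6 L; P/T = const ⇒ T₂ = 371 K, P₂ = 415 kPa.
W = 0 (no volume change).
ΔU = nCvΔT = 2.37×12.5×(371−188) = 5420 J.
Q = ΔU = 5420 J.
State after step 1: P = 415 kPa, V = 17.6 L, T = 371 K.
Step 2 — Polytropic n=1.17: T₂ = T₁(V₁/V₂)^(n−1) = 371×(0.159)^0.17 = 271 K; P₂ = P₁(V₁/V₂)^n = 48.2 kPa.
W = (P₁V₁−P₂V₂)/(n−1) = (415×17.6−48.2×111)/0.17 = 11600 J.
ΔU = nCvΔT = 2.37×12.5×(271−371) = -2950 J.
Q = ΔU + W = 8610 J.
Net over both steps: W = 11600 J, Q = 14000 J, ΔU = 2470 J.

14000 J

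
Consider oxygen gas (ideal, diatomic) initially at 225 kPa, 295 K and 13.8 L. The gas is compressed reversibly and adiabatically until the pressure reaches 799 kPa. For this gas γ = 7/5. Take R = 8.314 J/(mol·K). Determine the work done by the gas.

n = P₁V₁/(RT₁) = 225×13.8/(8.314×295) = 1.27 mol.
Adiabatic: T₂/T₁ = (P₂/P₁)^((γ−1)/γ) ⇒ T₂ = 295×(3.55)^0.286 = 424 K; V₂ = 5.58 L.
ΔU = nCvΔT = 1.27×20.8×(424−295) = 3390 J.
Q = 0 for an adiabatic process, so W = −ΔU = -3390 J.

-3390 J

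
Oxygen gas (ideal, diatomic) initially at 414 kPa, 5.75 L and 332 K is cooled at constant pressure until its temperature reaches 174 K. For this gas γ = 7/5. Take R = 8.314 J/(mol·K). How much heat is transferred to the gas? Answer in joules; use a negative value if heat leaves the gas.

-3970 J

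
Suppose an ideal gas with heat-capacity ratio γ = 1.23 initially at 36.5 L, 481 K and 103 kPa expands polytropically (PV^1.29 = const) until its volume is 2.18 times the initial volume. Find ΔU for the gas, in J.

-3310 J

n = P₁V₁/(RT₁) = 103×36.5/(8.314×481) = 0.940 mol.
Polytropic n=1.29: T₂ = T₁(V₁/V₂)^(n−1) = 481×(0.459)^0.29 = 384 K; P₂ = P₁(V₁/V₂)^n = 37.7 kPa.
For an ideal gas ΔU = nCvΔT with Cv = R/(γ−1) = 36.1 J/(mol·K).
ΔU = 0.940×36.1×(384−481) = -3310 J.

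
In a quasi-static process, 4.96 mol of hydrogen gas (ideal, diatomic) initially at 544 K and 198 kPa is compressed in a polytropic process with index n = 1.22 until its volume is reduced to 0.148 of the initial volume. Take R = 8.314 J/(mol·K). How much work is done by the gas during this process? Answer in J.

-53300 J

V₁ = nRT₁/P₁ = 4.96×8.314×544/198 = 113 L.
Polytropic n=1.22: T₂ = T₁(V₁/V₂)^(n−1) = 544×(6.76)^0.22 = 828 K; P₂ = P₁(V₁/V₂)^n = 2040 kPa.
W = (P₁V₁−P₂V₂)/(n−1) = (198×113−2040×16.8)/0.22 = -53300 J.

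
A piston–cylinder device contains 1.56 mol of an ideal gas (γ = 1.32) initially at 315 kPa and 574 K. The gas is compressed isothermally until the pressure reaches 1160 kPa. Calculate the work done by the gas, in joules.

-9700 J

V₁ = nRT₁/P₁ = 1.56×8.314×574/315 = 23.6 L.
Isothermal: T stays 574 K; PV = const ⇒ V₂ = 6.42 L, P₂ = 1160 kPa.
W = nRT ln(V₂/V₁) = 1.56×8.314×574×ln(0.272) = -9700 J.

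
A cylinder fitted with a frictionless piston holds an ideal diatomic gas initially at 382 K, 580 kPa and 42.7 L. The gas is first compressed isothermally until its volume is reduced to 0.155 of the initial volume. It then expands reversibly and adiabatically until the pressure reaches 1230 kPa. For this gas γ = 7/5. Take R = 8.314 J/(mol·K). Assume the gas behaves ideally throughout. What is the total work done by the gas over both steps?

-29300 J

n = P₁V₁/(RT₁) = 580×42.7/(8.314×382) = 7.80 mol.
Step 1 — Isothermal: T stays 382 K; PV = const ⇒ V₂ = 6.62 L, P₂ = 3740 kPa.
ΔU = 0 (ideal gas, T constant).
W = nRT ln(V₂/V₁) = 7.80×8.314×382×ln(0.155) = -46200 J.
Q = ΔU + W = -46200 J.
State after step 1: P = 3740 kPa, V = 6.62 L, T = 382 K.
Step 2 — Adiabatic: T₂/T₁ = (P₂/P₁)^((γ−1)/γ) ⇒ T₂ = 382×(0.329)^0.286 = 278 K; V₂ = 14.7 L.
ΔU = nCvΔT = 7.80×20.8×(278−382) = -16900 J.
Q = 0 for an adiabatic process, so W = −ΔU = 16900 J.
Net over both steps: W = -29300 J, Q = -46200 J, ΔU = -16900 J.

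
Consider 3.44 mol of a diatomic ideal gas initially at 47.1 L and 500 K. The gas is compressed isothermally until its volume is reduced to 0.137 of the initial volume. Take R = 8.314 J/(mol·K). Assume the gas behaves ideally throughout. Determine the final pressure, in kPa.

P₁ = nRT₁/V₁ = 3.44×8.314×500/47.1 = 304 kPa.
Isothermal: T stays 500 K; PV = const ⇒ V₂ = 6.45 L, P₂ = 2220 kPa.

2220 kPa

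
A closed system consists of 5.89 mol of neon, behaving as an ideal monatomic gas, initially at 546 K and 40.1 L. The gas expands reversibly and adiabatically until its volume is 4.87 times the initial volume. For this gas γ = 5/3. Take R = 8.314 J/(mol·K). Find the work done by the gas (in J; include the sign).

26100 J

P₁ = nRT₁/V₁ = 5.89×8.314×546/40.1 = 667 kPa.
Adiabatic: TV^(γ−1) = const ⇒ T₂ = 546×(0.205)^0.667 = 190 K; PV^γ = const ⇒ P₂ = 47.7 kPa.
ΔU = nCvΔT = 5.89×12.5×(190−546) = -26100 J.
Q = 0 for an adiabatic process, so W = −ΔU = 26100 J.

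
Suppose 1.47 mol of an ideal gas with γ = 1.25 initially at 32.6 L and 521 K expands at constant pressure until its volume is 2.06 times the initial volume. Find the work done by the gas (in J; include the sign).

6750 J

P₁ = nRT₁/V₁ = 1.47×8.314×521/32.6 = 195 kPa.
Isobaric: P stays 195 kPa; V/T = const ⇒ T₂ = 1070 K, V₂ = 67.2 L.
W = PΔV = 195×(67.2−32.6) kPa·L = 6750 J.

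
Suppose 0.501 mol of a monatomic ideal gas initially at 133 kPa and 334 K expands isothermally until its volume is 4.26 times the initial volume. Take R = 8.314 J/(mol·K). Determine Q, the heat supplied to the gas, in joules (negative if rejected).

2020 J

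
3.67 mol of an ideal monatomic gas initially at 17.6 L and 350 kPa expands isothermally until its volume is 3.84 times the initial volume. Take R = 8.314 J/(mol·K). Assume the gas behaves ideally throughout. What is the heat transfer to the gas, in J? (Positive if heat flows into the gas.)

8290 J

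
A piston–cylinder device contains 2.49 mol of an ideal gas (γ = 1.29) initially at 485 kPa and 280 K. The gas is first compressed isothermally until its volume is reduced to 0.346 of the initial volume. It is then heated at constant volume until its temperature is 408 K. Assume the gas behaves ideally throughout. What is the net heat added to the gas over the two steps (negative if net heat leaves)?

V₁ = nRT₁/P₁ = 2.49×8.314×280/485 = 12.0 L.
Step 1 — Isothermal: T stays 280 K; PV = const ⇒ V₂ = 4.14 L, P₂ = 1400 kPa.
ΔU = 0 (ideal gas, T constant).
W = nRT ln(V₂/V₁) = 2.49×8.314×280×ln(0.346) = -6150 J.
Q = ΔU + W = -6150 J.
State after step 1: P = 1400 kPa, V = 4.14 L, T = 280 K.
Step 2 — Isochoric: V stays 4.14 L; P/T = const ⇒ T₂ = 408 K, P₂ = 2040 kPa.
W = 0 (no volume change).
ΔU = nCvΔT = 2.49×28.7×(408−280) = 9140 J.
Q = ΔU = 9140 J.
Net over both steps: W = -6150 J, Q = 2990 J, ΔU = 9140 J.

2990 J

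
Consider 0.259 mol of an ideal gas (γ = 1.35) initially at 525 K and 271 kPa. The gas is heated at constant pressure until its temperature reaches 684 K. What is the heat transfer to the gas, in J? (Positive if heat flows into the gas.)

1320 J

V₁ = nRT₁/P₁ = 0.259×8.314×525/271 = 4.17 L.
Isobaric: P stays 271 kPa; V/T = const ⇒ T₂ = 684 K, V₂ = 5.43 L.
W = PΔV = 271×(5.43−4.17) kPa·L = 342 J.
ΔU = nCvΔT = 0.259×23.8×(684−525) = 978 J.
Q = ΔU + W = nCpΔT = 1320 J.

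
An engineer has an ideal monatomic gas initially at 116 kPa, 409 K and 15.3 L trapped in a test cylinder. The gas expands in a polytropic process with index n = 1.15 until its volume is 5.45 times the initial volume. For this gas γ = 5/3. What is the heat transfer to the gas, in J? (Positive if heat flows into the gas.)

n = P₁V₁/(RT₁) = 116×15.3/(8.314×409) = 0.522 mol.
Polytropic n=1.15: T₂ = T₁(V₁/V₂)^(n−1) = 409×(0.183)^0.15 = 317 K; P₂ = P₁(V₁/V₂)^n = 16.5 kPa.
W = (P₁V₁−P₂V₂)/(n−1) = (116×15.3−16.5×83.4)/0.15 = 2660 J.
ΔU = nCvΔT = 0.522×12.5×(317−409) = -598 J.
Q = ΔU + W = 2060 J.

2060 J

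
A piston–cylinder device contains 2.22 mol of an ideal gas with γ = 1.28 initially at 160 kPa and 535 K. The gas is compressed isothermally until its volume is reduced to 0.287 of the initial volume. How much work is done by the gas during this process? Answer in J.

-12300 J

V₁ = nRT₁/P₁ = 2.22×8.314×535/160 = 61.7 L.
Isothermal: T stays 535 K; PV = const ⇒ V₂ = 17.7 L, P₂ = 557 kPa.
W = nRT ln(V₂/V₁) = 2.22×8.314×535×ln(0.287) = -12300 J.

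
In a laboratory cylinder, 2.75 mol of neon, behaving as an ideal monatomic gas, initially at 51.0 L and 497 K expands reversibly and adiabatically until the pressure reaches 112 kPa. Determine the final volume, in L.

77.1 L

P₁ = nRT₁/V₁ = 2.75×8.314×497/51.0 = 223 kPa.
Adiabatic: T₂/T₁ = (P₂/P₁)^((γ−1)/γ) ⇒ T₂ = 497×(0.503)^0.400 = 377 K; V₂ = 77.1 L.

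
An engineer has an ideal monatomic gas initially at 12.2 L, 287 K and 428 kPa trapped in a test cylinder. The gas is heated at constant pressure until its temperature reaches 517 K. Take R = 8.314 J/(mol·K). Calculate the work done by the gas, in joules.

4180 J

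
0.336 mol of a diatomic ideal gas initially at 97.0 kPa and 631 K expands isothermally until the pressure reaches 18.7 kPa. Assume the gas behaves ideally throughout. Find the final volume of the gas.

94.3 L

V₁ = nRT₁/P₁ = 0.336×8.314×631/97.0 = 18.2 L.
Isothermal: T stays 631 K; PV = const ⇒ V₂ = 94.3 L, P₂ = 18.7 kPa.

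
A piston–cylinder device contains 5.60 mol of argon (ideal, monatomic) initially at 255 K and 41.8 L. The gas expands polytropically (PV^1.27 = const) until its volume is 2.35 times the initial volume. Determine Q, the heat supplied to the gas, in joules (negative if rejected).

P₁ = nRT₁/V₁ = 5.60×8.314×255/41.8 = 284 kPa.
Polytropic n=1.27: T₂ = T₁(V₁/V₂)^(n−1) = 255×(0.426)^0.27 = 202 K; P₂ = P₁(V₁/V₂)^n = 96.0 kPa.
W = (P₁V₁−P₂V₂)/(n−1) = (284×41.8−96.0×98.2)/0.27 = 9060 J.
ΔU = nCvΔT = 5.60×12.5×(202−255) = -3670 J.
Q = ΔU + W = 5390 J.

5390 J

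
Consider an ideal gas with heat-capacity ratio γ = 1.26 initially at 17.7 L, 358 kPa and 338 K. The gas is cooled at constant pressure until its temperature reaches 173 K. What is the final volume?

Isobaric: P stays 358 kPa; V/T = const ⇒ T₂ = 173 K, V₂ = 9.06 L.

9.06 L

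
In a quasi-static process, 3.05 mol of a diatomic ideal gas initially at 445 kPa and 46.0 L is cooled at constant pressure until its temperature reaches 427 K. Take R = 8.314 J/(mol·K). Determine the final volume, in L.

24.3 L

T₁ = P₁V₁/(nR) = 445×46.0/(3.05×8.314) = 807 K.
Isobaric: P stays 445 kPa; V/T = const ⇒ T₂ = 427 K, V₂ = 24.3 L.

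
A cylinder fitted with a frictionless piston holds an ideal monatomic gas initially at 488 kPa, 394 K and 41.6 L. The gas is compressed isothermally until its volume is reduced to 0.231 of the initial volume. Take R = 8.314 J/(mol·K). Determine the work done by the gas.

n = P₁V₁/(RT₁) = 488×41.6/(8.314×394) = 6.20 mol.
Isothermal: T stays 394 K; PV = const ⇒ V₂ = 9.61 L, P₂ = 2110 kPa.
W = nRT ln(V₂/V₁) = 6.20×8.314×394×ln(0.231) = -29700 J.

-29700 J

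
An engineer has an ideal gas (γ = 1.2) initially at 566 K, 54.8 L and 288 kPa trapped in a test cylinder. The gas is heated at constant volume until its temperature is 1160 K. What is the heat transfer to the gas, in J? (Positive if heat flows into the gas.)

82800 J

n = P₁V₁/(RT₁) = 288×54.8/(8.314×566) = 3.35 mol.
Isochoric: V stays 54.8 L; P/T = const ⇒ T₂ = 1160 K, P₂ = 590 kPa.
W = 0 (no volume change).
ΔU = nCvΔT = 3.35×41.6×(1160−566) = 82800 J.
Q = ΔU = 82800 J.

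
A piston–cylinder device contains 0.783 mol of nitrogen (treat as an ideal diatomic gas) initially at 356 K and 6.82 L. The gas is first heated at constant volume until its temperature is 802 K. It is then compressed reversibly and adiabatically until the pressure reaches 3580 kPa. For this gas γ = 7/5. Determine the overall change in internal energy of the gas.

P₁ = nRT₁/V₁ = 0.783×8.314×356/6.82 = 340 kPa.
Step 1 — Isochoric: V stays 6.82 L; P/T = const ⇒ T₂ = 802 K, P₂ = 766 kPa.
W = 0 (no volume change).
ΔU = nCvΔT = 0.783×20.8×(802−356) = 7260 J.
Q = ΔU = 7260 J.
State after step 1: P = 766 kPa, V = 6.82 L, T = 802 K.
Step 2 — Adiabatic: T₂/T₁ = (P₂/P₁)^((γ−1)/γ) ⇒ T₂ = 802×(4.68)^0.286 = 1250 K; V₂ = 2.27 L.
ΔU = nCvΔT = 0.783×20.8×(1250−802) = 7230 J.
Q = 0 for an adiabatic process, so W = −ΔU = -7230 J.
Net over both steps: W = -7230 J, Q = 7260 J, ΔU = 14500 J.

14500 J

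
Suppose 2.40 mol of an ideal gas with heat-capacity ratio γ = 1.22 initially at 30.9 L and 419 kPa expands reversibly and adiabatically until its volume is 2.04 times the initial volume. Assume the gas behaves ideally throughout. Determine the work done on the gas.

T₁ = P₁V₁/(nR) = 419×30.9/(2.40×8.314) = 649 K.
Adiabatic: TV^(γ−1) = const ⇒ T₂ = 649×(0.490)^0.220 = 555 K; PV^γ = const ⇒ P₂ = 176 kPa.
ΔU = nCvΔT = 2.40×37.8×(555−649) = -8540 J.
Q = 0 for an adiabatic process, so W = −ΔU = 8540 J.
Work done on the gas = −W_by = -8540 J.

-8540 J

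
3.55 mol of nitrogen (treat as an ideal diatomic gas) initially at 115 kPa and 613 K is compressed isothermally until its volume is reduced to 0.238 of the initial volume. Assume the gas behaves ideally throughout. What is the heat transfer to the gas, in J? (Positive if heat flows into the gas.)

-26000 J

V₁ = nRT₁/P₁ = 3.55×8.314×613/115 = 157 L.
Isothermal: T stays 613 K; PV = const ⇒ V₂ = 37.4 L, P₂ = 483 kPa.
ΔU = 0 (ideal gas, T constant).
W = nRT ln(V₂/V₁) = 3.55×8.314×613×ln(0.238) = -26000 J.
Q = ΔU + W = -26000 J.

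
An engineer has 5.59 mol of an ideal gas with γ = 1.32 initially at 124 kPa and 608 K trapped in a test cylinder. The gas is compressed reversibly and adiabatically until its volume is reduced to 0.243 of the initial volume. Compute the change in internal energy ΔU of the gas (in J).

V₁ = nRT₁/P₁ = 5.59×8.314×608/124 = 228 L.
Adiabatic: TV^(γ−1) = const ⇒ T₂ = 608×(4.12)^0.320 = 956 K; PV^γ = const ⇒ P₂ = 802 kPa.
For an ideal gas ΔU = nCvΔT with Cv = R/(γ−1) = 26.0 J/(mol·K).
ΔU = 5.59×26.0×(956−608) = 50600 J.

50600 J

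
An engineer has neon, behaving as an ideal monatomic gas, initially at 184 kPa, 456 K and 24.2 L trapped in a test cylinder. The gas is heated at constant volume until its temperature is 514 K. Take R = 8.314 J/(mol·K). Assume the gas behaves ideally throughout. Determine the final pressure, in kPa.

207 kPa

Isochoric: V stays 24.2 L; P/T = const ⇒ T₂ = 514 K, P₂ = 207 kPa.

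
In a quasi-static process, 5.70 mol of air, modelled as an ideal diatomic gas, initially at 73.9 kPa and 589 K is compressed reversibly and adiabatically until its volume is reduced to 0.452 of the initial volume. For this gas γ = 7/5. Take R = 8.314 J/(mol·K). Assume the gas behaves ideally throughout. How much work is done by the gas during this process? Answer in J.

V₁ = nRT₁/P₁ = 5.70×8.314×589/73.9 = 378 L.
Adiabatic: TV^(γ−1) = const ⇒ T₂ = 589×(2.21)^0.400 = 809 K; PV^γ = const ⇒ P₂ = 225 kPa.
ΔU = nCvΔT = 5.70×20.8×(809−589) = 26100 J.
Q = 0 for an adiabatic process, so W = −ΔU = -26100 J.

-26100 J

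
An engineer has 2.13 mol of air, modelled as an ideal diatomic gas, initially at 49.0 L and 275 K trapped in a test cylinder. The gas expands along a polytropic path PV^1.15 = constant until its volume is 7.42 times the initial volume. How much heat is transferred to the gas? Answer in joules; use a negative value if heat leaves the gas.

P₁ = nRT₁/V₁ = 2.13×8.314×275/49.0 = 99.4 kPa.
Polytropic n=1.15: T₂ = T₁(V₁/V₂)^(n−1) = 275×(0.135)^0.15 = 204 K; P₂ = P₁(V₁/V₂)^n = 9.92 kPa.
W = (P₁V₁−P₂V₂)/(n−1) = (99.4×49.0−9.92×364)/0.15 = 8430 J.
ΔU = nCvΔT = 2.13×20.8×(204−275) = -3160 J.
Q = ΔU + W = 5270 J.

5270 J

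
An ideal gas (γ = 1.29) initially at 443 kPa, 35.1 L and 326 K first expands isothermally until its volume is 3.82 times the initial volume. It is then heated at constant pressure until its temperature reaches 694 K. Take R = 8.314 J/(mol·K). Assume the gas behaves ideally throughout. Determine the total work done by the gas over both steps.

38400 J

n = P₁V₁/(RT₁) = 443×35.1/(8.314×326) = 5.74 mol.
Step 1 — Isothermal: T stays 326 K; PV = const ⇒ V₂ = 134 L, P₂ = 116 kPa.
ΔU = 0 (ideal gas, T constant).
W = nRT ln(V₂/V₁) = 5.74×8.314×326×ln(3.82) = 20800 J.
Q = ΔU + W = 20800 J.
State after step 1: P = 116 kPa, V = 134 L, T = 326 K.
Step 2 — Isobaric: P stays 116 kPa; V/T = const ⇒ T₂ = 694 K, V₂ = 285 L.
W = PΔV = 116×(285−134) kPa·L = 17600 J.
ΔU = nCvΔT = 5.74×28.7×(694−326) = 60500 J.
Q = ΔU + W = nCpΔT = 78100 J.
Net over both steps: W = 38400 J, Q = 98900 J, ΔU = 60500 J.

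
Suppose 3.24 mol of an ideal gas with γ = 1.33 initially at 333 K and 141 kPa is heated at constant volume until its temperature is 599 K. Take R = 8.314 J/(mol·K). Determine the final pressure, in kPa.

V₁ = nRT₁/P₁ = 3.24×8.314×333/141 = 63.6 L.
Isochoric: V stays 63.6 L; P/T = const ⇒ T₂ = 599 K, P₂ = 254 kPa.

254 kPa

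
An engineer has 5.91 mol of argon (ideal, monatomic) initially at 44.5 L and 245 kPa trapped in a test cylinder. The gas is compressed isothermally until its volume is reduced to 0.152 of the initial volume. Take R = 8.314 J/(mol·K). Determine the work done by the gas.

-20500 J

T₁ = P₁V₁/(nR) = 245×44.5/(5.91×8.314) = 222 K.
Isothermal: T stays 222 K; PV = const ⇒ V₂ = 6.76 L, P₂ = 1610 kPa.
W = nRT ln(V₂/V₁) = 5.91×8.314×222×ln(0.152) = -20500 J.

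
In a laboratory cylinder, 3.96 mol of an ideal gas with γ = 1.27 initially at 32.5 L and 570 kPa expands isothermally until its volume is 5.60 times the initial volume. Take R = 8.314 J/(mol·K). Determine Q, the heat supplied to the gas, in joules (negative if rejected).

T₁ = P₁V₁/(nR) = 570×32.5/(3.96×8.314) = 563 K.
Isothermal: T stays 563 K; PV = const ⇒ V₂ = 182 L, P₂ = 102 kPa.
ΔU = 0 (ideal gas, T constant).
W = nRT ln(V₂/V₁) = 3.96×8.314×563×ln(5.60) = 31900 J.
Q = ΔU + W = 31900 J.

31900 J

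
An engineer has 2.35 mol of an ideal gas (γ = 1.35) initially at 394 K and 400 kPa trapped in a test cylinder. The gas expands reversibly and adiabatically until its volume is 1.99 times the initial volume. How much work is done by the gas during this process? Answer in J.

4710 J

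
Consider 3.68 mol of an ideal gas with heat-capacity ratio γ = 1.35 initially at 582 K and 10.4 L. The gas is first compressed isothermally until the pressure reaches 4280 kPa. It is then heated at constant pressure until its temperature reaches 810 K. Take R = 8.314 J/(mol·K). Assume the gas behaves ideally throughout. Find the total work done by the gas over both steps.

-9340 J

P₁ = nRT₁/V₁ = 3.68×8.314×582/10.4 = 1710 kPa.
Step 1 — Isothermal: T stays 582 K; PV = const ⇒ V₂ = 4.16 L, P₂ = 4280 kPa.
ΔU = 0 (ideal gas, T constant).
W = nRT ln(V₂/V₁) = 3.68×8.314×582×ln(0.400) = -16300 J.
Q = ΔU + W = -16300 J.
State after step 1: P = 4280 kPa, V = 4.16 L, T = 582 K.
Step 2 — Isobaric: P stays 4280 kPa; V/T = const ⇒ T₂ = 810 K, V₂ = 5.79 L.
W = PΔV = 4280×(5.79−4.16) kPa·L = 6980 J.
ΔU = nCvΔT = 3.68×23.8×(810−582) = 19900 J.
Q = ΔU + W = nCpΔT = 26900 J.
Net over both steps: W = -9340 J, Q = 10600 J, ΔU = 19900 J.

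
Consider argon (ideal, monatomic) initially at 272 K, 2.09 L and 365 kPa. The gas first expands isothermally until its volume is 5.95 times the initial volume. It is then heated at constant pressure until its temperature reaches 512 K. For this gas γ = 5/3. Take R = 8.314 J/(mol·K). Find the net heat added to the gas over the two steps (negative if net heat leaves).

n = P₁V₁/(RT₁) = 365×2.09/(8.314×272) = 0.337 mol.
Step 1 — Isothermal: T stays 272 K; PV = const ⇒ V₂ = 12.4 L, P₂ = 61.3 kPa.
ΔU = 0 (ideal gas, T constant).
W = nRT ln(V₂/V₁) = 0.337×8.314×272×ln(5.95) = 1360 J.
Q = ΔU + W = 1360 J.
State after step 1: P = 61.3 kPa, V = 12.4 L, T = 272 K.
Step 2 — Isobaric: P stays 61.3 kPa; V/T = const ⇒ T₂ = 512 K, V₂ = 23.4 L.
W = PΔV = 61.3×(23.4−12.4) kPa·L = 673 J.
ΔU = nCvΔT = 0.337×12.5×(512−272) = 1010 J.
Q = ΔU + W = nCpΔT = 1680 J.
Net over both steps: W = 2030 J, Q = 3040 J, ΔU = 1010 J.

3040 J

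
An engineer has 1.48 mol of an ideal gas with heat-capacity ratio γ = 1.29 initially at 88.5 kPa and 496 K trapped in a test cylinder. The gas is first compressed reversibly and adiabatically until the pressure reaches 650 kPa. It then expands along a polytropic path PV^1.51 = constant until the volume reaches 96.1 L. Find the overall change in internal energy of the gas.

V₁ = nRT₁/P₁ = 1.48×8.314×496/88.5 = 69.0 L.
Step 1 — Adiabatic: T₂/T₁ = (P₂/P₁)^((γ−1)/γ) ⇒ T₂ = 496×(7.34)^0.225 = 777 K; V₂ = 14.7 L.
ΔU = nCvΔT = 1.48×28.7×(777−496) = 11900 J.
Q = 0 for an adiabatic process, so W = −ΔU = -11900 J.
State after step 1: P = 650 kPa, V = 14.7 L, T = 777 K.
Step 2 — Polytropic n=1.51: T₂ = T₁(V₁/V₂)^(n−1) = 777×(0.153)^0.51 = 298 K; P₂ = P₁(V₁/V₂)^n = 38.2 kPa.
W = (P₁V₁−P₂V₂)/(n−1) = (650×14.7−38.2×96.1)/0.51 = 11500 J.
ΔU = nCvΔT = 1.48×28.7×(298−777) = -20300 J.
Q = ΔU + W = -8760 J.
Net over both steps: W = -359 J, Q = -8760 J, ΔU = -8400 J.

-8400 J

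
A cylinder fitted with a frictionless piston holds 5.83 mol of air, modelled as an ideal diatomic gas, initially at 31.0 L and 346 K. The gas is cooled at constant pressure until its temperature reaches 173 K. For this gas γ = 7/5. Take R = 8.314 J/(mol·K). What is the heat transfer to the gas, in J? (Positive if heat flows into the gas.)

-29300 J

P₁ = nRT₁/V₁ = 5.83×8.314×346/31.0 = 541 kPa.
Isobaric: P stays 541 kPa; V/T = const ⇒ T₂ = 173 K, V₂ = 15.5 L.
W = PΔV = 541×(15.5−31.0) kPa·L = -8390 J.
ΔU = nCvΔT = 5.83×20.8×(173−346) = -21000 J.
Q = ΔU + W = nCpΔT = -29300 J.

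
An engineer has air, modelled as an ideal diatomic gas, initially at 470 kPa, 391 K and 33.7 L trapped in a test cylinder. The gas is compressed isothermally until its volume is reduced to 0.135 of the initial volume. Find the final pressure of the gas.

3480 kPa

Isothermal: T stays 391 K; PV = const ⇒ V₂ = 4.55 L, P₂ = 3480 kPa.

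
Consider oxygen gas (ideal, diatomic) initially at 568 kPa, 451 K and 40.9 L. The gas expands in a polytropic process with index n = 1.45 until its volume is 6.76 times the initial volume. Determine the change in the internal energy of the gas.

n = P₁V₁/(RT₁) = 568×40.9/(8.314×451) = 6.20 mol.
Polytropic n=1.45: T₂ = T₁(V₁/V₂)^(n−1) = 451×(0.148)^0.45 = 191 K; P₂ = P₁(V₁/V₂)^n = 35.6 kPa.
For an ideal gas ΔU = nCvΔT with Cv = (5/2)R = 20.8 J/(mol·K).
ΔU = 6.20×20.8×(191−451) = -33500 J.

-33500 J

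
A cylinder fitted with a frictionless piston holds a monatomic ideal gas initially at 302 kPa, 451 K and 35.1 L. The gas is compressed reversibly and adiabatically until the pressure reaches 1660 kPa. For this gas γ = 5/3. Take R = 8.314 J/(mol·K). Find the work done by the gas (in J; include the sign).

n = P₁V₁/(RT₁) = 302×35.1/(8.314×451) = 2.83 mol.
Adiabatic: T₂/T₁ = (P₂/P₁)^((γ−1)/γ) ⇒ T₂ = 451×(5.50)^0.400 = 892 K; V₂ = 12.6 L.
ΔU = nCvΔT = 2.83×12.5×(892−451) = 15500 J.
Q = 0 for an adiabatic process, so W = −ΔU = -15500 J.

-15500 J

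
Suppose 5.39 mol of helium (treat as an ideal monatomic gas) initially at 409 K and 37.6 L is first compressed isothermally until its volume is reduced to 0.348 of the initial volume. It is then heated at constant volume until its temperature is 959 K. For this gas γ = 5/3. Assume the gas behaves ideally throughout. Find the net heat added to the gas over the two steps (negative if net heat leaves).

P₁ = nRT₁/V₁ = 5.39×8.314×409/37.6 = 487 kPa.
Step 1 — Isothermal: T stays 409 K; PV = const ⇒ V₂ = 13.1 L, P₂ = 1400 kPa.
ΔU = 0 (ideal gas, T constant).
W = nRT ln(V₂/V₁) = 5.39×8.314×409×ln(0.348) = -19300 J.
Q = ΔU + W = -19300 J.
State after step 1: P = 1400 kPa, V = 13.1 L, T = 409 K.
Step 2 — Isochoric: V stays 13.1 L; P/T = const ⇒ T₂ = 959 K, P₂ = 3280 kPa.
W = 0 (no volume change).
ΔU = nCvΔT = 5.39×12.5×(959−409) = 37000 J.
Q = ΔU = 37000 J.
Net over both steps: W = -19300 J, Q = 17600 J, ΔU = 37000 J.

17600 J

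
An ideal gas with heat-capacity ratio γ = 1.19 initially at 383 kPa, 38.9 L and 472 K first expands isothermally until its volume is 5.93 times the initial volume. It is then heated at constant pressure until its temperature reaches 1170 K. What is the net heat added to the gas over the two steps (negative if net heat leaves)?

n = P₁V₁/(RT₁) = 383×38.9/(8.314×472) = 3.80 mol.
Step 1 — Isothermal: T stays 472 K; PV = const ⇒ V₂ = 231 L, P₂ = 64.6 kPa.
ΔU = 0 (ideal gas, T constant).
W = nRT ln(V₂/V₁) = 3.80×8.314×472×ln(5.93) = 26500 J.
Q = ΔU + W = 26500 J.
State after step 1: P = 64.6 kPa, V = 231 L, T = 472 K.
Step 2 — Isobaric: P stays 64.6 kPa; V/T = const ⇒ T₂ = 1170 K, V₂ = 572 L.
W = PΔV = 64.6×(572−231) kPa·L = 22000 J.
ΔU = nCvΔT = 3.80×43.8×(1170−472) = 116000 J.
Q = ΔU + W = nCpΔT = 138000 J.
Net over both steps: W = 48600 J, Q = 165000 J, ΔU = 116000 J.

165000 J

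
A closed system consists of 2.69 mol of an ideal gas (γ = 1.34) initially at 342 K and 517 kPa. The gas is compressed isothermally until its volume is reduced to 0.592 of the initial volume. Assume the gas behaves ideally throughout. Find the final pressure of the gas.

873 kPa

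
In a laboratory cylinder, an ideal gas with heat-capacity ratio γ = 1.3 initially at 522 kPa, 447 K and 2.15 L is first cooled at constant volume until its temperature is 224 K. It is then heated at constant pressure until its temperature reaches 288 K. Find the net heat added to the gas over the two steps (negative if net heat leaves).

n = P₁V₁/(RT₁) = 522×2.15/(8.314×447) = 0.302 mol.
Step 1 — Isochoric: V stays 2.15 L; P/T = const ⇒ T₂ = 224 K, P₂ = 262 kPa.
W = 0 (no volume change).
ΔU = nCvΔT = 0.302×27.7×(224−447) = -1870 J.
Q = ΔU = -1870 J.
State after step 1: P = 262 kPa, V = 2.15 L, T = 224 K.
Step 2 — Isobaric: P stays 262 kPa; V/T = const ⇒ T₂ = 288 K, V₂ = 2.76 L.
W = PΔV = 262×(2.76−2.15) kPa·L = 161 J.
ΔU = nCvΔT = 0.302×27.7×(288−224) = 536 J.
Q = ΔU + W = nCpΔT = 696 J.
Net over both steps: W = 161 J, Q = -1170 J, ΔU = -1330 J.

-1170 J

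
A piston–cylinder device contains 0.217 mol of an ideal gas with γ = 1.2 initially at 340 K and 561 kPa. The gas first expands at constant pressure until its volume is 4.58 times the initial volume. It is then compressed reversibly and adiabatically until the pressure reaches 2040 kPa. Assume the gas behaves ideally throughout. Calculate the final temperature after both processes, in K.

1930 K

V₁ = nRT₁/P₁ = 0.217×8.314×340/561 = 1.09 L.
Step 1 — Isobaric: P stays 561 kPa; V/T = const ⇒ T₂ = 1560 K, V₂ = 5.01 L.
W = PΔV = 561×(5.01−1.09) kPa·L = 2200 J.
ΔU = nCvΔT = 0.217×41.6×(1560−340) = 11000 J.
Q = ΔU + W = nCpΔT = 13200 J.
State after step 1: P = 561 kPa, V = 5.01 L, T = 1560 K.
Step 2 — Adiabatic: T₂/T₁ = (P₂/P₁)^((γ−1)/γ) ⇒ T₂ = 1560×(3.64)^0.167 = 1930 K; V₂ = 1.71 L.
ΔU = nCvΔT = 0.217×41.6×(1930−1560) = 3370 J.
Q = 0 for an adiabatic process, so W = −ΔU = -3370 J.
Net over both steps: W = -1180 J, Q = 13200 J, ΔU = 14400 J.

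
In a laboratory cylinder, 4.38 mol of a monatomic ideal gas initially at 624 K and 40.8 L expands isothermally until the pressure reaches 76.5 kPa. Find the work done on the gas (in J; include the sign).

-45100 J

P₁ = nRT₁/V₁ = 4.38×8.314×624/40.8 = 557 kPa.
Isothermal: T stays 624 K; PV = const ⇒ V₂ = 297 L, P₂ = 76.5 kPa.
W = nRT ln(V₂/V₁) = 4.38×8.314×624×ln(7.28) = 45100 J.
Work done on the gas = −W_by = -45100 J.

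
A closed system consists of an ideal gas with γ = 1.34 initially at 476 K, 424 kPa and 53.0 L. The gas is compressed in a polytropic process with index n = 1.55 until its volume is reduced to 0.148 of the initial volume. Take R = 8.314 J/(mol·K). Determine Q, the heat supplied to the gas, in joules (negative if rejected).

n = P₁V₁/(RT₁) = 424×53.0/(8.314×476) = 5.68 mol.
Polytropic n=1.55: T₂ = T₁(V₁/V₂)^(n−1) = 476×(6.76)^0.55 = 1360 K; P₂ = P₁(V₁/V₂)^n = 8190 kPa.
W = (P₁V₁−P₂V₂)/(n−1) = (424×53.0−8190×7.84)/0.55 = -76000 J.
ΔU = nCvΔT = 5.68×24.5×(1360−476) = 123000 J.
Q = ΔU + W = 46900 J.

46900 J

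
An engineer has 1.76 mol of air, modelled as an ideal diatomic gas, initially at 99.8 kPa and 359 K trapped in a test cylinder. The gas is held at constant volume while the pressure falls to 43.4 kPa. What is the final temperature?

156 K

V₁ = nRT₁/P₁ = 1.76×8.314×359/99.8 = 52.6 L.
Isochoric: V stays 52.6 L; P/T = const ⇒ T₂ = 156 K, P₂ = 43.4 kPa.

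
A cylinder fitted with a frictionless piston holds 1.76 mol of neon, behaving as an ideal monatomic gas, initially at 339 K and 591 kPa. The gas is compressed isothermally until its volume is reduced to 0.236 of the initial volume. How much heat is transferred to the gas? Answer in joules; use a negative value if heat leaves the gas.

V₁ = nRT₁/P₁ = 1.76×8.314×339/591 = 8.39 L.
Isothermal: T stays 339 K; PV = const ⇒ V₂ = 1.98 L, P₂ = 2500 kPa.
ΔU = 0 (ideal gas, T constant).
W = nRT ln(V₂/V₁) = 1.76×8.314×339×ln(0.236) = -7160 J.
Q = ΔU + W = -7160 J.

-7160 J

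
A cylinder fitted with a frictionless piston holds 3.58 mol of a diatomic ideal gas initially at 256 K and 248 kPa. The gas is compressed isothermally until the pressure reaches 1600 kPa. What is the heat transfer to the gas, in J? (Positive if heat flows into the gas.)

-14200 J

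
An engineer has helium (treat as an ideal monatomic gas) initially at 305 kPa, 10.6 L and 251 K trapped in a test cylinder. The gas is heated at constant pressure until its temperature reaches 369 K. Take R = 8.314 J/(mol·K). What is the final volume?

15.6 L

Isobaric: P stays 305 kPa; V/T = const ⇒ T₂ = 369 K, V₂ = 15.6 L.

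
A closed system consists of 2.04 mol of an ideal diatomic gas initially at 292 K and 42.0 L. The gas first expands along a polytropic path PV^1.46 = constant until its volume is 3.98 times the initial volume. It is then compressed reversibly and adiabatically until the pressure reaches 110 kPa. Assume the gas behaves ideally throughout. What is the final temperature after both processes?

270 K

P₁ = nRT₁/V₁ = 2.04×8.314×292/42.0 = 118 kPa.
Step 1 — Polytropic n=1.46: T₂ = T₁(V₁/V₂)^(n−1) = 292×(0.251)^0.46 = 155 K; P₂ = P₁(V₁/V₂)^n = 15.7 kPa.
W = (P₁V₁−P₂V₂)/(n−1) = (118×42.0−15.7×167)/0.46 = 5060 J.
ΔU = nCvΔT = 2.04×20.8×(155−292) = -5820 J.
Q = ΔU + W = -759 J.
State after step 1: P = 15.7 kPa, V = 167 L, T = 155 K.
Step 2 — Adiabatic: T₂/T₁ = (P₂/P₁)^((γ−1)/γ) ⇒ T₂ = 155×(7.01)^0.286 = 270 K; V₂ = 41.6 L.
ΔU = nCvΔT = 2.04×20.8×(270−155) = 4880 J.
Q = 0 for an adiabatic process, so W = −ΔU = -4880 J.
Net over both steps: W = 182 J, Q = -759 J, ΔU = -941 J.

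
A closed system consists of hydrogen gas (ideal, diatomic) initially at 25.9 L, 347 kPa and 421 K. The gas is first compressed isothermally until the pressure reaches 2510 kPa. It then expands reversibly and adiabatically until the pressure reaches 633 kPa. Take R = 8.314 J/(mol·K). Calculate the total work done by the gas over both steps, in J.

n = P₁V₁/(RT₁) = 347×25.9/(8.314×421) = 2.57 mol.
Step 1 — Isothermal: T stays 421 K; PV = const ⇒ V₂ = 3.58 L, P₂ = 2510 kPa.
ΔU = 0 (ideal gas, T constant).
W = nRT ln(V₂/V₁) = 2.57×8.314×421×ln(0.138) = -17800 J.
Q = ΔU + W = -17800 J.
State after step 1: P = 2510 kPa, V = 3.58 L, T = 421 K.
Step 2 — Adiabatic: T₂/T₁ = (P₂/P₁)^((γ−1)/γ) ⇒ T₂ = 421×(0.252)^0.286 = 284 K; V₂ = 9.58 L.
ΔU = nCvΔT = 2.57×20.8×(284−421) = -7310 J.
Q = 0 for an adiabatic process, so W = −ΔU = 7310 J.
Net over both steps: W = -10500 J, Q = -17800 J, ΔU = -7310 J.

-10500 J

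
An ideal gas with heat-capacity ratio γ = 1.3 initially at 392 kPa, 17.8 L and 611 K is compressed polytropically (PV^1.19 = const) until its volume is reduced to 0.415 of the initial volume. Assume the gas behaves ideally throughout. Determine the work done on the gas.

6680 J

n = P₁V₁/(RT₁) = 392×17.8/(8.314×611) = 1.37 mol.
Polytropic n=1.19: T₂ = T₁(V₁/V₂)^(n−1) = 611×(2.41)^0.19 = 722 K; P₂ = P₁(V₁/V₂)^n = 1120 kPa.
W = (P₁V₁−P₂V₂)/(n−1) = (392×17.8−1120×7.39)/0.19 = -6680 J.
Work done on the gas = −W_by = 6680 J.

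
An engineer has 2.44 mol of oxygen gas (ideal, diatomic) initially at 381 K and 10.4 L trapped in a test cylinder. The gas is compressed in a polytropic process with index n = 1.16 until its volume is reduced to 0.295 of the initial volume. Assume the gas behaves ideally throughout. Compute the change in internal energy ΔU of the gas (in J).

P₁ = nRT₁/V₁ = 2.44×8.314×381/10.4 = 743 kPa.
Polytropic n=1.16: T₂ = T₁(V₁/V₂)^(n−1) = 381×(3.39)^0.16 = 463 K; P₂ = P₁(V₁/V₂)^n = 3060 kPa.
For an ideal gas ΔU = nCvΔT with Cv = (5/2)R = 20.8 J/(mol·K).
ΔU = 2.44×20.8×(463−381) = 4170 J.

4170 J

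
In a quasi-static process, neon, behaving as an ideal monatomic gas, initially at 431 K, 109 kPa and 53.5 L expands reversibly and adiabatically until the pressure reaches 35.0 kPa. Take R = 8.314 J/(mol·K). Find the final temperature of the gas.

Adiabatic: T₂/T₁ = (P₂/P₁)^((γ−1)/γ) ⇒ T₂ = 431×(0.321)^0.400 = 274 K; V₂ = 106 L.

274 K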